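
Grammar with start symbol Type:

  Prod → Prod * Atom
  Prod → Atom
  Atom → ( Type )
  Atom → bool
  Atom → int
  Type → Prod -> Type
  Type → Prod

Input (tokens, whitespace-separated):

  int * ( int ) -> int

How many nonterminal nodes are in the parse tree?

[Type [Prod [Prod [Atom int]] * [Atom ( [Type [Prod [Atom int]]] )]] -> [Type [Prod [Atom int]]]]

11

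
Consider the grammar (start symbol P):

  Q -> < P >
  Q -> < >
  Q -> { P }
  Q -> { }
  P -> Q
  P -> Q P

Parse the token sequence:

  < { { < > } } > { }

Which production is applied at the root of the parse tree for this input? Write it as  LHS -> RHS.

[P [Q < [P [Q { [P [Q { [P [Q < >]] }]] }]] >] [P [Q { }]]]

P -> Q P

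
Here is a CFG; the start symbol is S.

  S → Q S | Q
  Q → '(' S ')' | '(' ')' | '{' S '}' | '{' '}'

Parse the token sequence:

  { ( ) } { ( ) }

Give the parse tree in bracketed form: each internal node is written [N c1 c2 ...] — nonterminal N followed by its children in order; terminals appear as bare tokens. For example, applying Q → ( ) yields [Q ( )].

[S [Q { [S [Q ( )]] }] [S [Q { [S [Q ( )]] }]]]

S
Q S
{ S } S
{ Q } S
{ ( ) } S
{ ( ) } Q
{ ( ) } { S }
{ ( ) } { Q }
{ ( ) } { ( ) }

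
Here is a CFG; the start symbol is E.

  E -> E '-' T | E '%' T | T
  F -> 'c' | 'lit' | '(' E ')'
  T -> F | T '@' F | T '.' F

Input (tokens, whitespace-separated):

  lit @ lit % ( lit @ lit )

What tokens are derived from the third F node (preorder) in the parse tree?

( lit @ lit )

[E [E [T [T [F lit]] @ [F lit]]] % [T [F ( [E [T [T [F lit]] @ [F lit]]] )]]]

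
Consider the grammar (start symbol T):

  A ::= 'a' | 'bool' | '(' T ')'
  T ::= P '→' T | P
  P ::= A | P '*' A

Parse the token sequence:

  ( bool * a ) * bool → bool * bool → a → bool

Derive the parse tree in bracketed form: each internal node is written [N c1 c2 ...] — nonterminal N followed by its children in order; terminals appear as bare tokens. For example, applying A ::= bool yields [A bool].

[T [P [P [A ( [T [P [P [A bool]] * [A a]]] )]] * [A bool]] → [T [P [P [A bool]] * [A bool]] → [T [P [A a]] → [T [P [A bool]]]]]]

T
P → T
P * A → T
A * A → T
( T ) * A → T
( P ) * A → T
( P * A ) * A → T
( A * A ) * A → T
( bool * A ) * A → T
( bool * a ) * A → T
( bool * a ) * bool → T
( bool * a ) * bool → P → T
( bool * a ) * bool → P * A → T
( bool * a ) * bool → A * A → T
( bool * a ) * bool → bool * A → T
( bool * a ) * bool → bool * bool → T
( bool * a ) * bool → bool * bool → P → T
( bool * a ) * bool → bool * bool → A → T
( bool * a ) * bool → bool * bool → a → T
( bool * a ) * bool → bool * bool → a → P
( bool * a ) * bool → bool * bool → a → A
( bool * a ) * bool → bool * bool → a → bool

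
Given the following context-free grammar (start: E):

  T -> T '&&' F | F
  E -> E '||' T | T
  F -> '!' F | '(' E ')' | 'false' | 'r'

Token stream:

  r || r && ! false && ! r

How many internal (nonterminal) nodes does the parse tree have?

[E [E [T [F r]]] || [T [T [T [F r]] && [F ! [F false]]] && [F ! [F r]]]]

12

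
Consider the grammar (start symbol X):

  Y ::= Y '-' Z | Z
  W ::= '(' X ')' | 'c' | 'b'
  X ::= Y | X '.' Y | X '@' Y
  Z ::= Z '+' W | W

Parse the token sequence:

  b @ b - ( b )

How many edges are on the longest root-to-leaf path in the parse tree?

[X [X [Y [Z [W b]]]] @ [Y [Y [Z [W b]]] - [Z [W ( [X [Y [Z [W b]]]] )]]]]

8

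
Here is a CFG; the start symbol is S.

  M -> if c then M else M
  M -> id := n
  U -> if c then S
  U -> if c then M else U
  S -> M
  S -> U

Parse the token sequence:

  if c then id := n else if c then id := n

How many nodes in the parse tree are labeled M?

[S [U if c then [M id := n] else [U if c then [S [M id := n]]]]]

2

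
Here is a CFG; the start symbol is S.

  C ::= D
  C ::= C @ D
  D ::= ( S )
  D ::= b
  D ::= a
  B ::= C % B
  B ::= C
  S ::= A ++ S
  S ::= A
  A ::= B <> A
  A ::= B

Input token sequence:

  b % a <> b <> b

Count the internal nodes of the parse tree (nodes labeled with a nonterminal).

16

[S [A [B [C [D b]] % [B [C [D a]]]] <> [A [B [C [D b]]] <> [A [B [C [D b]]]]]]]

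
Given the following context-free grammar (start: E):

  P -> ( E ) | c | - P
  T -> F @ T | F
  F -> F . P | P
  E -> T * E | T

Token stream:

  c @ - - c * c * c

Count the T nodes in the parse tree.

[E [T [F [P c]] @ [T [F [P - [P - [P c]]]]]] * [E [T [F [P c]]] * [E [T [F [P c]]]]]]

4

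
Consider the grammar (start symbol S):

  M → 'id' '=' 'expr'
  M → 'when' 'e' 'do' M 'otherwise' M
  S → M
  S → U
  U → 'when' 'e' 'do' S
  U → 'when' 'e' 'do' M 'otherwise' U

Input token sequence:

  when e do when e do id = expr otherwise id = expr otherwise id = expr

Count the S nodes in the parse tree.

[S [M when e do [M when e do [M id = expr] otherwise [M id = expr]] otherwise [M id = expr]]]

1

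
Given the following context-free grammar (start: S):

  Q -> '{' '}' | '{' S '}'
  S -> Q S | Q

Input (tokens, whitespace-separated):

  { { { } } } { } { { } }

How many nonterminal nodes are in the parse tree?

[S [Q { [S [Q { [S [Q { }]] }]] }] [S [Q { }] [S [Q { [S [Q { }]] }]]]]

12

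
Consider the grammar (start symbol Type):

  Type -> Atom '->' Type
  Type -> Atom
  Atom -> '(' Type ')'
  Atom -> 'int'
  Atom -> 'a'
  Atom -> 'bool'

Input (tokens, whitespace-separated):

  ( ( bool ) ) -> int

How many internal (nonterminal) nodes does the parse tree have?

[Type [Atom ( [Type [Atom ( [Type [Atom bool]] )]] )] -> [Type [Atom int]]]

8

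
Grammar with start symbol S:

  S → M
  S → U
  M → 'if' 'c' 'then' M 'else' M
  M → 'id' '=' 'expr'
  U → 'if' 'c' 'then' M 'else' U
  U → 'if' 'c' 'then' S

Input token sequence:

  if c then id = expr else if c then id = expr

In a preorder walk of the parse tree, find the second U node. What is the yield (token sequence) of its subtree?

[S [U if c then [M id = expr] else [U if c then [S [M id = expr]]]]]

if c then id = expr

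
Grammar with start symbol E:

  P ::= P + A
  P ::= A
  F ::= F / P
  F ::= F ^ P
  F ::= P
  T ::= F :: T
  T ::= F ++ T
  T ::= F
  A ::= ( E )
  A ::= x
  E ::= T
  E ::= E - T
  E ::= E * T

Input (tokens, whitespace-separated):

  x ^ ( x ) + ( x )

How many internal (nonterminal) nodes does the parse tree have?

20

[E [T [F [F [P [A x]]] ^ [P [P [A ( [E [T [F [P [A x]]]]] )]] + [A ( [E [T [F [P [A x]]]]] )]]]]]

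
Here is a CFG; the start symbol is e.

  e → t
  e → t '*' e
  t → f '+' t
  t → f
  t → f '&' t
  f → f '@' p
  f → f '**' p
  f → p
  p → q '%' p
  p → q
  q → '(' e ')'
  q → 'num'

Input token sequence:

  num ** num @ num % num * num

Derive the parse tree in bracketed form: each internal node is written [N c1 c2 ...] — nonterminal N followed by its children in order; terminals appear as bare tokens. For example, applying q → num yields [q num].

[e [t [f [f [f [p [q num]]] ** [p [q num]]] @ [p [q num] % [p [q num]]]]] * [e [t [f [p [q num]]]]]]

e
t * e
f * e
f @ p * e
f ** p @ p * e
p ** p @ p * e
q ** p @ p * e
num ** p @ p * e
num ** q @ p * e
num ** num @ p * e
num ** num @ q % p * e
num ** num @ num % p * e
num ** num @ num % q * e
num ** num @ num % num * e
num ** num @ num % num * t
num ** num @ num % num * f
num ** num @ num % num * p
num ** num @ num % num * q
num ** num @ num % num * num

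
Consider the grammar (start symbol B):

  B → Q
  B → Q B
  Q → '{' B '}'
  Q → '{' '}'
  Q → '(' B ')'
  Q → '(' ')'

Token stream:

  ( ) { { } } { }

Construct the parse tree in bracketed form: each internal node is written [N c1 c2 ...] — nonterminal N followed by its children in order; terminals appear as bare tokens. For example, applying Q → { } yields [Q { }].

B
Q B
( ) B
( ) Q B
( ) { B } B
( ) { Q } B
( ) { { } } B
( ) { { } } Q
( ) { { } } { }

[B [Q ( )] [B [Q { [B [Q { }]] }] [B [Q { }]]]]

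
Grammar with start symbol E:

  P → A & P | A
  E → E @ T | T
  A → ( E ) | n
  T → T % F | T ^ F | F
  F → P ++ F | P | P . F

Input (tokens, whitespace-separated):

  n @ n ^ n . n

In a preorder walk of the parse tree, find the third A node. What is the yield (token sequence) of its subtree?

n

[E [E [T [F [P [A n]]]]] @ [T [T [F [P [A n]]]] ^ [F [P [A n]] . [F [P [A n]]]]]]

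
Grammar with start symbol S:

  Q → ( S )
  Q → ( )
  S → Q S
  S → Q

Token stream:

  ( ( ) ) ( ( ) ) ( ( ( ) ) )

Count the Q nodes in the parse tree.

7

[S [Q ( [S [Q ( )]] )] [S [Q ( [S [Q ( )]] )] [S [Q ( [S [Q ( [S [Q ( )]] )]] )]]]]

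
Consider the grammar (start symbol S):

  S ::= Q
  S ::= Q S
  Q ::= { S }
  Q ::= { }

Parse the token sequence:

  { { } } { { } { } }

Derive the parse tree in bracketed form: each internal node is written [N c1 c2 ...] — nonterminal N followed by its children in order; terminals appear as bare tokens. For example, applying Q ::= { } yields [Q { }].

[S [Q { [S [Q { }]] }] [S [Q { [S [Q { }] [S [Q { }]]] }]]]

S
Q S
{ S } S
{ Q } S
{ { } } S
{ { } } Q
{ { } } { S }
{ { } } { Q S }
{ { } } { { } S }
{ { } } { { } Q }
{ { } } { { } { } }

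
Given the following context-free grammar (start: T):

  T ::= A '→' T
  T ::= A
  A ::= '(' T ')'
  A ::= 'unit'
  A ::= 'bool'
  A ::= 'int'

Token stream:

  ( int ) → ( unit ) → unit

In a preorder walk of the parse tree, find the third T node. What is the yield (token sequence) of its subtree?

[T [A ( [T [A int]] )] → [T [A ( [T [A unit]] )] → [T [A unit]]]]

( unit ) → unit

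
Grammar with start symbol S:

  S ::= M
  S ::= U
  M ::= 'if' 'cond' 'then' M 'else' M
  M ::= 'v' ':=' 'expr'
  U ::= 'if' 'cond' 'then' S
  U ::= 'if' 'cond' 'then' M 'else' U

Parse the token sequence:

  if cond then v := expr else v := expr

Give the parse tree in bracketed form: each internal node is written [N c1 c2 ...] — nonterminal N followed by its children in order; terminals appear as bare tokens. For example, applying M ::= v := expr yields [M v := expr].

[S [M if cond then [M v := expr] else [M v := expr]]]

S
M
if cond then M else M
if cond then v := expr else M
if cond then v := expr else v := expr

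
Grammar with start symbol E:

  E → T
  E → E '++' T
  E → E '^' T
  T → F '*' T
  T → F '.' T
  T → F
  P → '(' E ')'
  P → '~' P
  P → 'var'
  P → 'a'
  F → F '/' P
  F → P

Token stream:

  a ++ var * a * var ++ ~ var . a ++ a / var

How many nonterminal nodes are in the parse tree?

[E [E [E [E [T [F [P a]]]] ++ [T [F [P var]] * [T [F [P a]] * [T [F [P var]]]]]] ++ [T [F [P ~ [P var]]] . [T [F [P a]]]]] ++ [T [F [F [P a]] / [P var]]]]

28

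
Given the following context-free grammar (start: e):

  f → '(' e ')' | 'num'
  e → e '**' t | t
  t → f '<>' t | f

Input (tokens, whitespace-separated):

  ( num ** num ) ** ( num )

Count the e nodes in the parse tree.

5

[e [e [t [f ( [e [e [t [f num]]] ** [t [f num]]] )]]] ** [t [f ( [e [t [f num]]] )]]]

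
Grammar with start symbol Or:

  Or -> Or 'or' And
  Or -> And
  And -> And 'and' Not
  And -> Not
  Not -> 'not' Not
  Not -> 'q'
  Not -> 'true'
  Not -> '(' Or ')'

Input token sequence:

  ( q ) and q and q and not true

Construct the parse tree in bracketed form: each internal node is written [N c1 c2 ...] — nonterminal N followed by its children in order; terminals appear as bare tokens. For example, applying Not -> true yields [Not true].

Or
And
And and Not
And and Not and Not
And and Not and Not and Not
Not and Not and Not and Not
( Or ) and Not and Not and Not
( And ) and Not and Not and Not
( Not ) and Not and Not and Not
( q ) and Not and Not and Not
( q ) and q and Not and Not
( q ) and q and q and Not
( q ) and q and q and not Not
( q ) and q and q and not true

[Or [And [And [And [And [Not ( [Or [And [Not q]]] )]] and [Not q]] and [Not q]] and [Not not [Not true]]]]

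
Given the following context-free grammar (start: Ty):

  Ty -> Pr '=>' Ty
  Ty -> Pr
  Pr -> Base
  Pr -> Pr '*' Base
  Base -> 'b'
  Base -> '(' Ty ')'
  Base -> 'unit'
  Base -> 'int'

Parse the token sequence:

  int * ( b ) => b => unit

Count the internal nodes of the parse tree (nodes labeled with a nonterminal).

[Ty [Pr [Pr [Base int]] * [Base ( [Ty [Pr [Base b]]] )]] => [Ty [Pr [Base b]] => [Ty [Pr [Base unit]]]]]

14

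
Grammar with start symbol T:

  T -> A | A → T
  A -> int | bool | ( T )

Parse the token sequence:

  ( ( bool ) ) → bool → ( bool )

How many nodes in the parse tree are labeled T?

6

[T [A ( [T [A ( [T [A bool]] )]] )] → [T [A bool] → [T [A ( [T [A bool]] )]]]]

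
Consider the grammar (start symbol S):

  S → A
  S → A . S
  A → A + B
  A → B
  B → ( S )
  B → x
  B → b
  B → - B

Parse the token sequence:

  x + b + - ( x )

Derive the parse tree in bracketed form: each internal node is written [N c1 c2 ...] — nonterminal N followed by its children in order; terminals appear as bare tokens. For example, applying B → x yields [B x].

S
A
A + B
A + B + B
B + B + B
x + B + B
x + b + B
x + b + - B
x + b + - ( S )
x + b + - ( A )
x + b + - ( B )
x + b + - ( x )

[S [A [A [A [B x]] + [B b]] + [B - [B ( [S [A [B x]]] )]]]]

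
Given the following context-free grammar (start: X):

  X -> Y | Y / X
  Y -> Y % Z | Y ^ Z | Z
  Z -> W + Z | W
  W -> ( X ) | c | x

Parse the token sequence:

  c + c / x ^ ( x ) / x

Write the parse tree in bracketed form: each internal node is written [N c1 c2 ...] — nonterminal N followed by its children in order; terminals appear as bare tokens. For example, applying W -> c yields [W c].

X
Y / X
Z / X
W + Z / X
c + Z / X
c + W / X
c + c / X
c + c / Y / X
c + c / Y ^ Z / X
c + c / Z ^ Z / X
c + c / W ^ Z / X
c + c / x ^ Z / X
c + c / x ^ W / X
c + c / x ^ ( X ) / X
c + c / x ^ ( Y ) / X
c + c / x ^ ( Z ) / X
c + c / x ^ ( W ) / X
c + c / x ^ ( x ) / X
c + c / x ^ ( x ) / Y
c + c / x ^ ( x ) / Z
c + c / x ^ ( x ) / W
c + c / x ^ ( x ) / x

[X [Y [Z [W c] + [Z [W c]]]] / [X [Y [Y [Z [W x]]] ^ [Z [W ( [X [Y [Z [W x]]]] )]]] / [X [Y [Z [W x]]]]]]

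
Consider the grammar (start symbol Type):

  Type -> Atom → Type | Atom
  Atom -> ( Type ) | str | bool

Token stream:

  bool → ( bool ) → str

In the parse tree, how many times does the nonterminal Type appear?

[Type [Atom bool] → [Type [Atom ( [Type [Atom bool]] )] → [Type [Atom str]]]]

4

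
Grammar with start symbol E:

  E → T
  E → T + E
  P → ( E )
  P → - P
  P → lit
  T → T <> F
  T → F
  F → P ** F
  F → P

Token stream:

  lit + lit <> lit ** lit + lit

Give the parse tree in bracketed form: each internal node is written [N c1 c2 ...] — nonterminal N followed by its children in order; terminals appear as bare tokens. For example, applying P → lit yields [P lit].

[E [T [F [P lit]]] + [E [T [T [F [P lit]]] <> [F [P lit] ** [F [P lit]]]] + [E [T [F [P lit]]]]]]

E
T + E
F + E
P + E
lit + E
lit + T + E
lit + T <> F + E
lit + F <> F + E
lit + P <> F + E
lit + lit <> F + E
lit + lit <> P ** F + E
lit + lit <> lit ** F + E
lit + lit <> lit ** P + E
lit + lit <> lit ** lit + E
lit + lit <> lit ** lit + T
lit + lit <> lit ** lit + F
lit + lit <> lit ** lit + P
lit + lit <> lit ** lit + lit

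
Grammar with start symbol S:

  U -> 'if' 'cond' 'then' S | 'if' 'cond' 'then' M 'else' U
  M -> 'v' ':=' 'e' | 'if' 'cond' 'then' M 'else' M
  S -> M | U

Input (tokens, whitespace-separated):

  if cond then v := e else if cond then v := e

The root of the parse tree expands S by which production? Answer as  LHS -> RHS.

[S [U if cond then [M v := e] else [U if cond then [S [M v := e]]]]]

S -> U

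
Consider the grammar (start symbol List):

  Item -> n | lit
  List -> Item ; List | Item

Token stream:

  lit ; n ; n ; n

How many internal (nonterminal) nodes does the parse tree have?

8

[List [Item lit] ; [List [Item n] ; [List [Item n] ; [List [Item n]]]]]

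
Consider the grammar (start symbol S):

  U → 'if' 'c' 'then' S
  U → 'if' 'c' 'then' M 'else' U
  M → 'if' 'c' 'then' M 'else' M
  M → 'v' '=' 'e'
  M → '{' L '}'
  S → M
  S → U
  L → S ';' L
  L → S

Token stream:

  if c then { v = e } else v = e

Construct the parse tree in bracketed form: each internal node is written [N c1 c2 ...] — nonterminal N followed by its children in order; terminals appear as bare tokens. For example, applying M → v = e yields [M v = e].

S
M
if c then M else M
if c then { L } else M
if c then { S } else M
if c then { M } else M
if c then { v = e } else M
if c then { v = e } else v = e

[S [M if c then [M { [L [S [M v = e]]] }] else [M v = e]]]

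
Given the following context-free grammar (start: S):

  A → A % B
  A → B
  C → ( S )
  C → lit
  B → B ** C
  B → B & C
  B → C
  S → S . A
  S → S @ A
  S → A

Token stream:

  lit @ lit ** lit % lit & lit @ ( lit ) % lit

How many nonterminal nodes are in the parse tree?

26

[S [S [S [A [B [C lit]]]] @ [A [A [B [B [C lit]] ** [C lit]]] % [B [B [C lit]] & [C lit]]]] @ [A [A [B [C ( [S [A [B [C lit]]]] )]]] % [B [C lit]]]]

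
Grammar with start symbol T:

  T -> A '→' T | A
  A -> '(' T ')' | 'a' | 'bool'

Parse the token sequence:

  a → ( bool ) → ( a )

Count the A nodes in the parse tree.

[T [A a] → [T [A ( [T [A bool]] )] → [T [A ( [T [A a]] )]]]]

5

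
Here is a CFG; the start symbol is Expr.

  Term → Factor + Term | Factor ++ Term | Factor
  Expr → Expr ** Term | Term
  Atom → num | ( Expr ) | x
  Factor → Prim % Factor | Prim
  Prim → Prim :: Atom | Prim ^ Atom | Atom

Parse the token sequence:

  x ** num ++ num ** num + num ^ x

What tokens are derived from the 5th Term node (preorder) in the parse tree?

[Expr [Expr [Expr [Term [Factor [Prim [Atom x]]]]] ** [Term [Factor [Prim [Atom num]]] ++ [Term [Factor [Prim [Atom num]]]]]] ** [Term [Factor [Prim [Atom num]]] + [Term [Factor [Prim [Prim [Atom num]] ^ [Atom x]]]]]]

num ^ x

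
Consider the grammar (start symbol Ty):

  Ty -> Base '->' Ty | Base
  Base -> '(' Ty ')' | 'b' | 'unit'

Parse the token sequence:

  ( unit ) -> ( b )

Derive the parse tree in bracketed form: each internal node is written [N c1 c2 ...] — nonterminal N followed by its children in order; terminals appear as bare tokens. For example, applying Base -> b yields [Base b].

[Ty [Base ( [Ty [Base unit]] )] -> [Ty [Base ( [Ty [Base b]] )]]]

Ty
Base -> Ty
( Ty ) -> Ty
( Base ) -> Ty
( unit ) -> Ty
( unit ) -> Base
( unit ) -> ( Ty )
( unit ) -> ( Base )
( unit ) -> ( b )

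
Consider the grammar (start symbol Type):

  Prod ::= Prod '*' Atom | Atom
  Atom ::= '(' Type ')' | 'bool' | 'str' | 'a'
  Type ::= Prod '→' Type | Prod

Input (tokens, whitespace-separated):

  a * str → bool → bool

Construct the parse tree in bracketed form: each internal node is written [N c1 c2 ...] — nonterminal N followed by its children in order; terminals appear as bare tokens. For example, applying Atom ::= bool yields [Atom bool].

[Type [Prod [Prod [Atom a]] * [Atom str]] → [Type [Prod [Atom bool]] → [Type [Prod [Atom bool]]]]]

Type
Prod → Type
Prod * Atom → Type
Atom * Atom → Type
a * Atom → Type
a * str → Type
a * str → Prod → Type
a * str → Atom → Type
a * str → bool → Type
a * str → bool → Prod
a * str → bool → Atom
a * str → bool → bool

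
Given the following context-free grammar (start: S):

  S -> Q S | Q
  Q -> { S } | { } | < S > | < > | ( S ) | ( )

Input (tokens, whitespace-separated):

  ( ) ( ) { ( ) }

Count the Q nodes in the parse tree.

4

[S [Q ( )] [S [Q ( )] [S [Q { [S [Q ( )]] }]]]]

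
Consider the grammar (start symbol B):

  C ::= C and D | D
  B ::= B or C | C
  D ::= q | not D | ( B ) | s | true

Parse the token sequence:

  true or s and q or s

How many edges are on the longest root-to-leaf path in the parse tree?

[B [B [B [C [D true]]] or [C [C [D s]] and [D q]]] or [C [D s]]]

5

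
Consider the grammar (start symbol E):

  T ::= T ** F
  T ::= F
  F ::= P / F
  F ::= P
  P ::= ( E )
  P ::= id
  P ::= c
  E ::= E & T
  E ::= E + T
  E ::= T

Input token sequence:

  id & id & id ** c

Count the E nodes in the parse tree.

[E [E [E [T [F [P id]]]] & [T [F [P id]]]] & [T [T [F [P id]]] ** [F [P c]]]]

3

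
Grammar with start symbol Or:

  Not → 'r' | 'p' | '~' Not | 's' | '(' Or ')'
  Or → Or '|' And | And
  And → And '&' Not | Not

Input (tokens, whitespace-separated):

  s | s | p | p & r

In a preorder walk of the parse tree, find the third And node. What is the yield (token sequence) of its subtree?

[Or [Or [Or [Or [And [Not s]]] | [And [Not s]]] | [And [Not p]]] | [And [And [Not p]] & [Not r]]]

p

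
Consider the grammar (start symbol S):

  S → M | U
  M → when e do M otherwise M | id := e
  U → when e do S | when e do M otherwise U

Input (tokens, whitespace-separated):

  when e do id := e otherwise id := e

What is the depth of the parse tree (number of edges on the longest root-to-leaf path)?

3

[S [M when e do [M id := e] otherwise [M id := e]]]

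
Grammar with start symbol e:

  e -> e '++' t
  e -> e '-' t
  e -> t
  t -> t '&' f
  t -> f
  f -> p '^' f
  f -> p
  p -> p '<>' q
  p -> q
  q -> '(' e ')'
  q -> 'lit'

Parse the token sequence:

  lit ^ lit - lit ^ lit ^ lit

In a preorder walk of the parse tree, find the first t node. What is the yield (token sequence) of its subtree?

lit ^ lit

[e [e [t [f [p [q lit]] ^ [f [p [q lit]]]]]] - [t [f [p [q lit]] ^ [f [p [q lit]] ^ [f [p [q lit]]]]]]]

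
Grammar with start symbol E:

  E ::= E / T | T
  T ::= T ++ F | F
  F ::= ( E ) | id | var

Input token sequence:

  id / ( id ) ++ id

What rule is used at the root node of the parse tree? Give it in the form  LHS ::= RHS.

E ::= E / T

[E [E [T [F id]]] / [T [T [F ( [E [T [F id]]] )]] ++ [F id]]]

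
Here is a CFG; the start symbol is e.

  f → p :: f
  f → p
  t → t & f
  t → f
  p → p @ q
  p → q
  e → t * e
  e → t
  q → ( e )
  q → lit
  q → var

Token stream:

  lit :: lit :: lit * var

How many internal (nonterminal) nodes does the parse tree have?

16

[e [t [f [p [q lit]] :: [f [p [q lit]] :: [f [p [q lit]]]]]] * [e [t [f [p [q var]]]]]]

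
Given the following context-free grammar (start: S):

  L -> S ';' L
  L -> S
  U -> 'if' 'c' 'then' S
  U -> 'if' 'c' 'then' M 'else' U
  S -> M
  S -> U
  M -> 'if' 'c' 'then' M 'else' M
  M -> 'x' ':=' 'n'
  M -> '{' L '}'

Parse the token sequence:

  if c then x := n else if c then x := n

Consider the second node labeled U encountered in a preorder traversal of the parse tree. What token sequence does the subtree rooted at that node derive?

[S [U if c then [M x := n] else [U if c then [S [M x := n]]]]]

if c then x := n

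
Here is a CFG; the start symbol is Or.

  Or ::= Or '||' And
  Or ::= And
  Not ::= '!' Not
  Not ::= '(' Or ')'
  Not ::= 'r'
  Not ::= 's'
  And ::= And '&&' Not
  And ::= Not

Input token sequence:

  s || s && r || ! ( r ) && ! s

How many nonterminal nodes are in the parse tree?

[Or [Or [Or [And [Not s]]] || [And [And [Not s]] && [Not r]]] || [And [And [Not ! [Not ( [Or [And [Not r]]] )]]] && [Not ! [Not s]]]]

18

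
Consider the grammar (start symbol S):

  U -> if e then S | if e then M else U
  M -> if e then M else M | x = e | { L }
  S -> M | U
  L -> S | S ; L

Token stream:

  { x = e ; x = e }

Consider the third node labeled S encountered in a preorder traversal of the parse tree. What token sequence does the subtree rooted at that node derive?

[S [M { [L [S [M x = e]] ; [L [S [M x = e]]]] }]]

x = e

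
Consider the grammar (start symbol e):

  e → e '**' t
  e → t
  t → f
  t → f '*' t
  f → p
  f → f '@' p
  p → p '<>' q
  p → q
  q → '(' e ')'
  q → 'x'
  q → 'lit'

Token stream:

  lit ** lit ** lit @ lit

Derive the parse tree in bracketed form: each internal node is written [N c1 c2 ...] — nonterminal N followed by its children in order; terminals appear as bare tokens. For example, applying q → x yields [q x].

[e [e [e [t [f [p [q lit]]]]] ** [t [f [p [q lit]]]]] ** [t [f [f [p [q lit]]] @ [p [q lit]]]]]

e
e ** t
e ** t ** t
t ** t ** t
f ** t ** t
p ** t ** t
q ** t ** t
lit ** t ** t
lit ** f ** t
lit ** p ** t
lit ** q ** t
lit ** lit ** t
lit ** lit ** f
lit ** lit ** f @ p
lit ** lit ** p @ p
lit ** lit ** q @ p
lit ** lit ** lit @ p
lit ** lit ** lit @ q
lit ** lit ** lit @ lit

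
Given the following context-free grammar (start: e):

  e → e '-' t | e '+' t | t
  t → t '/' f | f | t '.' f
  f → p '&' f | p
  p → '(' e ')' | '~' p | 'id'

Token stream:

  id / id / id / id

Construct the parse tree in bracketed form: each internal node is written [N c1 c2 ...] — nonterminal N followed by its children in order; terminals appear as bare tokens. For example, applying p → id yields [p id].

e
t
t / f
t / f / f
t / f / f / f
f / f / f / f
p / f / f / f
id / f / f / f
id / p / f / f
id / id / f / f
id / id / p / f
id / id / id / f
id / id / id / p
id / id / id / id

[e [t [t [t [t [f [p id]]] / [f [p id]]] / [f [p id]]] / [f [p id]]]]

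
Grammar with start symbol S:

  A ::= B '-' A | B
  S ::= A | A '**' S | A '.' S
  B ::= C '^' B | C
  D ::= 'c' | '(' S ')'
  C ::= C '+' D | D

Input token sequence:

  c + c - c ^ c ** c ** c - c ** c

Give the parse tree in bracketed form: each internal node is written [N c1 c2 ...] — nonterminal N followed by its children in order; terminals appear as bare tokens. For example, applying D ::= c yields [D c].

[S [A [B [C [C [D c]] + [D c]]] - [A [B [C [D c]] ^ [B [C [D c]]]]]] ** [S [A [B [C [D c]]]] ** [S [A [B [C [D c]]] - [A [B [C [D c]]]]] ** [S [A [B [C [D c]]]]]]]]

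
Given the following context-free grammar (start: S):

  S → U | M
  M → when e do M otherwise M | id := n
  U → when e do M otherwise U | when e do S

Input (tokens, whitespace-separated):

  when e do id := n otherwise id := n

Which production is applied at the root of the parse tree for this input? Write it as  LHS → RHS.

S → M

[S [M when e do [M id := n] otherwise [M id := n]]]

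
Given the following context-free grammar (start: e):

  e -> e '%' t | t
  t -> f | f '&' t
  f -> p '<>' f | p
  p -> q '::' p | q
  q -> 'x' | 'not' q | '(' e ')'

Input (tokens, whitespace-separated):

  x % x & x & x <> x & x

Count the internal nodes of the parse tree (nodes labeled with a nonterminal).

[e [e [t [f [p [q x]]]]] % [t [f [p [q x]]] & [t [f [p [q x]]] & [t [f [p [q x]] <> [f [p [q x]]]] & [t [f [p [q x]]]]]]]]

25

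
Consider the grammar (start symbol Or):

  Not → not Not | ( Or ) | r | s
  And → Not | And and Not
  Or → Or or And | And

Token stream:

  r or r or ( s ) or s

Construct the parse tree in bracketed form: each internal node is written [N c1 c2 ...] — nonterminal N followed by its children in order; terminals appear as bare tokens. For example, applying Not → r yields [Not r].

Or
Or or And
Or or And or And
Or or And or And or And
And or And or And or And
Not or And or And or And
r or And or And or And
r or Not or And or And
r or r or And or And
r or r or Not or And
r or r or ( Or ) or And
r or r or ( And ) or And
r or r or ( Not ) or And
r or r or ( s ) or And
r or r or ( s ) or Not
r or r or ( s ) or s

[Or [Or [Or [Or [And [Not r]]] or [And [Not r]]] or [And [Not ( [Or [And [Not s]]] )]]] or [And [Not s]]]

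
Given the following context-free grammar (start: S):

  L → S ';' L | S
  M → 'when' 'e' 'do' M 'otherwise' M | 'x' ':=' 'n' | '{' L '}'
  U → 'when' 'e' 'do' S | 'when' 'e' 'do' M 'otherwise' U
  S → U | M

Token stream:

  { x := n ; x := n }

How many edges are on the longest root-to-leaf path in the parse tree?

[S [M { [L [S [M x := n]] ; [L [S [M x := n]]]] }]]

6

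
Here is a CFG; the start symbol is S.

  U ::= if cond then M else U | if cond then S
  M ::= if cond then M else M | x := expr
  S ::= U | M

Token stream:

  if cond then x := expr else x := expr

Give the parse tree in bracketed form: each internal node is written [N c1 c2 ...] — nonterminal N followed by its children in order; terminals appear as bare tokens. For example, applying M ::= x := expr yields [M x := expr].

S
M
if cond then M else M
if cond then x := expr else M
if cond then x := expr else x := expr

[S [M if cond then [M x := expr] else [M x := expr]]]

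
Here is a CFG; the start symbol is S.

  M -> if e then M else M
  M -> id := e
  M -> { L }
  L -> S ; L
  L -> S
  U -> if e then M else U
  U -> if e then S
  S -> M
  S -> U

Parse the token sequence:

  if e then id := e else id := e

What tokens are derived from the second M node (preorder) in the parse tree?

id := e

[S [M if e then [M id := e] else [M id := e]]]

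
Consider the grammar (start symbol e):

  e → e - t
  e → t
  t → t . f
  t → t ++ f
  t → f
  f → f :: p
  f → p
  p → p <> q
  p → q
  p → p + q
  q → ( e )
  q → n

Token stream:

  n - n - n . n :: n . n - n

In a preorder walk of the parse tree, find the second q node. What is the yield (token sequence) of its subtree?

[e [e [e [e [t [f [p [q n]]]]] - [t [f [p [q n]]]]] - [t [t [t [f [p [q n]]]] . [f [f [p [q n]]] :: [p [q n]]]] . [f [p [q n]]]]] - [t [f [p [q n]]]]]

n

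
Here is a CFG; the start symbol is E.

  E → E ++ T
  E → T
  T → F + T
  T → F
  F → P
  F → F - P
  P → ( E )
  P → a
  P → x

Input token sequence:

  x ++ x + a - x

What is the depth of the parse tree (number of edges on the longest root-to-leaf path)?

[E [E [T [F [P x]]]] ++ [T [F [P x]] + [T [F [F [P a]] - [P x]]]]]

6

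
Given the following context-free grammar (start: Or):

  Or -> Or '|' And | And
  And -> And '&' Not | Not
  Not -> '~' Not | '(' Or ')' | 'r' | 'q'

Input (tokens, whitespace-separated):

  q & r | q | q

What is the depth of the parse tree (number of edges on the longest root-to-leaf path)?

6

[Or [Or [Or [And [And [Not q]] & [Not r]]] | [And [Not q]]] | [And [Not q]]]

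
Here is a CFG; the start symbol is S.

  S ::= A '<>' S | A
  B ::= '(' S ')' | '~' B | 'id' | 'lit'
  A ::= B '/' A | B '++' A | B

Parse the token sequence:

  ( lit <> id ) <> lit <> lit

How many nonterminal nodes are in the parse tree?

[S [A [B ( [S [A [B lit]] <> [S [A [B id]]]] )]] <> [S [A [B lit]] <> [S [A [B lit]]]]]

15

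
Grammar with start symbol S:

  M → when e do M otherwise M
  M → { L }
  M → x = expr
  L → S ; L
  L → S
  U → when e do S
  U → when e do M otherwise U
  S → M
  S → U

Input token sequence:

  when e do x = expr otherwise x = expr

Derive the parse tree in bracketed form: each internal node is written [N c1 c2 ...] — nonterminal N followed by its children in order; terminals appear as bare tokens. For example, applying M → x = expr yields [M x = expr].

S
M
when e do M otherwise M
when e do x = expr otherwise M
when e do x = expr otherwise x = expr

[S [M when e do [M x = expr] otherwise [M x = expr]]]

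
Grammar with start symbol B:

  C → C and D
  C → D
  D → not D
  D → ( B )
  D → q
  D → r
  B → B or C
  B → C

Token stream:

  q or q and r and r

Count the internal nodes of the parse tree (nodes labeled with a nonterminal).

10

[B [B [C [D q]]] or [C [C [C [D q]] and [D r]] and [D r]]]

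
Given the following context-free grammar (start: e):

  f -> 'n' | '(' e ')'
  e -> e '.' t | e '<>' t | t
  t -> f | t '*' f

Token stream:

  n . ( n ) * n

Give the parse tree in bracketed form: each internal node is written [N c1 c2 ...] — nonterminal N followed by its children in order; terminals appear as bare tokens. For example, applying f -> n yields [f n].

[e [e [t [f n]]] . [t [t [f ( [e [t [f n]]] )]] * [f n]]]

e
e . t
t . t
f . t
n . t
n . t * f
n . f * f
n . ( e ) * f
n . ( t ) * f
n . ( f ) * f
n . ( n ) * f
n . ( n ) * n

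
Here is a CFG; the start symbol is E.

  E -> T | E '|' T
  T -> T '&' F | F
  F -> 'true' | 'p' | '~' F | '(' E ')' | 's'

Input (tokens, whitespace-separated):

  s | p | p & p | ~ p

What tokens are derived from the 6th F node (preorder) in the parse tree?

[E [E [E [E [T [F s]]] | [T [F p]]] | [T [T [F p]] & [F p]]] | [T [F ~ [F p]]]]

p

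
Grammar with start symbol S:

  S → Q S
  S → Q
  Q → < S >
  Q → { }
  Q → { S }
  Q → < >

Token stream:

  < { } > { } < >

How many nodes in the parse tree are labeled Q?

[S [Q < [S [Q { }]] >] [S [Q { }] [S [Q < >]]]]

4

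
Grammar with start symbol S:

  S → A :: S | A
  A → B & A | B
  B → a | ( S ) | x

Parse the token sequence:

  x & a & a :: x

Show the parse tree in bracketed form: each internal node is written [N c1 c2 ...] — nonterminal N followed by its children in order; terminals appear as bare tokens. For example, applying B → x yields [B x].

S
A :: S
B & A :: S
x & A :: S
x & B & A :: S
x & a & A :: S
x & a & B :: S
x & a & a :: S
x & a & a :: A
x & a & a :: B
x & a & a :: x

[S [A [B x] & [A [B a] & [A [B a]]]] :: [S [A [B x]]]]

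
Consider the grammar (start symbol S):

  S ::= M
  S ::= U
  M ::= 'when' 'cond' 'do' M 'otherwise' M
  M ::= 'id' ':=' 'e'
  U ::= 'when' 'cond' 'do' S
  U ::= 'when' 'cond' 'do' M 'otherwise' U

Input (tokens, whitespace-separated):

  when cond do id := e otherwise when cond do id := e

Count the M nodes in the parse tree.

2

[S [U when cond do [M id := e] otherwise [U when cond do [S [M id := e]]]]]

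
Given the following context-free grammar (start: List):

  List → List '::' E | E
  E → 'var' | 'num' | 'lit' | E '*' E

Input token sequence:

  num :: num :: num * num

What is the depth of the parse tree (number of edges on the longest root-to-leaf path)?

4

[List [List [List [E num]] :: [E num]] :: [E [E num] * [E num]]]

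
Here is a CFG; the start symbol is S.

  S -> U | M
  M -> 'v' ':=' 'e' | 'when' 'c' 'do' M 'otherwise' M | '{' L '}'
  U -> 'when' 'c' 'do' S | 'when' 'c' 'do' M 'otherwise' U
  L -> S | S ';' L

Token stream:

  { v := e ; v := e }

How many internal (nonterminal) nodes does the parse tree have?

8

[S [M { [L [S [M v := e]] ; [L [S [M v := e]]]] }]]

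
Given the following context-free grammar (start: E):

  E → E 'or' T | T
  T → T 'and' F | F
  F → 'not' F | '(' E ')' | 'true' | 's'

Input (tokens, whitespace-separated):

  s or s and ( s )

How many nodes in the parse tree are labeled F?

[E [E [T [F s]]] or [T [T [F s]] and [F ( [E [T [F s]]] )]]]

4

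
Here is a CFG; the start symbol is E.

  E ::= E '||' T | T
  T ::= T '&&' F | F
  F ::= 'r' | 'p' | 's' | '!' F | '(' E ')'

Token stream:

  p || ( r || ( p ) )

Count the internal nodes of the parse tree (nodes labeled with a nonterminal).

15

[E [E [T [F p]]] || [T [F ( [E [E [T [F r]]] || [T [F ( [E [T [F p]]] )]]] )]]]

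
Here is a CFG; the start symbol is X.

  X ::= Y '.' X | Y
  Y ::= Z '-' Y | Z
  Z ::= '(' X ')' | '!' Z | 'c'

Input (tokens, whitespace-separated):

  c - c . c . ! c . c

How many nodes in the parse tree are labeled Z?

6

[X [Y [Z c] - [Y [Z c]]] . [X [Y [Z c]] . [X [Y [Z ! [Z c]]] . [X [Y [Z c]]]]]]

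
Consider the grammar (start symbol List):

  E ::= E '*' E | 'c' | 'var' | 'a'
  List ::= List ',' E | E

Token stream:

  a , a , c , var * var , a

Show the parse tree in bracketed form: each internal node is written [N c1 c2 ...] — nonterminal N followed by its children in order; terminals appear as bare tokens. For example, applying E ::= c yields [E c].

List
List , E
List , E , E
List , E , E , E
List , E , E , E , E
E , E , E , E , E
a , E , E , E , E
a , a , E , E , E
a , a , c , E , E
a , a , c , E * E , E
a , a , c , var * E , E
a , a , c , var * var , E
a , a , c , var * var , a

[List [List [List [List [List [E a]] , [E a]] , [E c]] , [E [E var] * [E var]]] , [E a]]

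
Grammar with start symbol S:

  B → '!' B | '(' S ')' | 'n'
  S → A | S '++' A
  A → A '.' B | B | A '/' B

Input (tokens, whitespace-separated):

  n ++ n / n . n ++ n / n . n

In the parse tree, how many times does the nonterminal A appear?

[S [S [S [A [B n]]] ++ [A [A [A [B n]] / [B n]] . [B n]]] ++ [A [A [A [B n]] / [B n]] . [B n]]]

7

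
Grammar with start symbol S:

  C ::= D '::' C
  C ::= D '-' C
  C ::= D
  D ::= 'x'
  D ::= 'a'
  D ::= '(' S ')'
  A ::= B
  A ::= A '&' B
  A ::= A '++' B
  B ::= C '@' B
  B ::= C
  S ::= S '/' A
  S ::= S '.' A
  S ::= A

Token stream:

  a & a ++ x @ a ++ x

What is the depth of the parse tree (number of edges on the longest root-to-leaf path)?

8

[S [A [A [A [A [B [C [D a]]]] & [B [C [D a]]]] ++ [B [C [D x]] @ [B [C [D a]]]]] ++ [B [C [D x]]]]]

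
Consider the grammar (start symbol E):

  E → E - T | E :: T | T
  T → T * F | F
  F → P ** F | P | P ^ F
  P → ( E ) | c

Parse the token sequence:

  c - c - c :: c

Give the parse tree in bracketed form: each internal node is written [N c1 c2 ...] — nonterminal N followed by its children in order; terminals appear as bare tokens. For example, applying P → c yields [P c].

[E [E [E [E [T [F [P c]]]] - [T [F [P c]]]] - [T [F [P c]]]] :: [T [F [P c]]]]

E
E :: T
E - T :: T
E - T - T :: T
T - T - T :: T
F - T - T :: T
P - T - T :: T
c - T - T :: T
c - F - T :: T
c - P - T :: T
c - c - T :: T
c - c - F :: T
c - c - P :: T
c - c - c :: T
c - c - c :: F
c - c - c :: P
c - c - c :: c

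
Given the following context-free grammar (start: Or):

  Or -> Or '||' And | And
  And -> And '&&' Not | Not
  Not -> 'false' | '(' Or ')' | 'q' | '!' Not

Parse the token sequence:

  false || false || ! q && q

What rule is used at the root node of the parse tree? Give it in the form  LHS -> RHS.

Or -> Or '||' And

[Or [Or [Or [And [Not false]]] || [And [Not false]]] || [And [And [Not ! [Not q]]] && [Not q]]]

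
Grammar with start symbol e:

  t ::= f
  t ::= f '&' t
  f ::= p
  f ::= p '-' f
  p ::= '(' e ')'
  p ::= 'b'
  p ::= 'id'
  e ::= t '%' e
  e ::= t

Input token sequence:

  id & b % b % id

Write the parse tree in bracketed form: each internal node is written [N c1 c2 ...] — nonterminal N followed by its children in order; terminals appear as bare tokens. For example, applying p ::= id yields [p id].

[e [t [f [p id]] & [t [f [p b]]]] % [e [t [f [p b]]] % [e [t [f [p id]]]]]]

e
t % e
f & t % e
p & t % e
id & t % e
id & f % e
id & p % e
id & b % e
id & b % t % e
id & b % f % e
id & b % p % e
id & b % b % e
id & b % b % t
id & b % b % f
id & b % b % p
id & b % b % id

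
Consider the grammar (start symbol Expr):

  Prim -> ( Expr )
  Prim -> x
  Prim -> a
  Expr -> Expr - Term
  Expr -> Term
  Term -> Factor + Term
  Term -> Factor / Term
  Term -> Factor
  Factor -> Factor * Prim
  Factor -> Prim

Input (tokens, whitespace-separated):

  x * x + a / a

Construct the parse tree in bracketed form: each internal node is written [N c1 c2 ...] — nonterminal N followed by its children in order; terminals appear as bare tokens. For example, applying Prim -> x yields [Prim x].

[Expr [Term [Factor [Factor [Prim x]] * [Prim x]] + [Term [Factor [Prim a]] / [Term [Factor [Prim a]]]]]]

Expr
Term
Factor + Term
Factor * Prim + Term
Prim * Prim + Term
x * Prim + Term
x * x + Term
x * x + Factor / Term
x * x + Prim / Term
x * x + a / Term
x * x + a / Factor
x * x + a / Prim
x * x + a / a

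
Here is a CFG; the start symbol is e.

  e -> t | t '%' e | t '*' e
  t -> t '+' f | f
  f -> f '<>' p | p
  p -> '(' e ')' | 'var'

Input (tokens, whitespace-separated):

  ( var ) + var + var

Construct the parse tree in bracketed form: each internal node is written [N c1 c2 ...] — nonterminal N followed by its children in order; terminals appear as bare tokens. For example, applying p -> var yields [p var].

e
t
t + f
t + f + f
f + f + f
p + f + f
( e ) + f + f
( t ) + f + f
( f ) + f + f
( p ) + f + f
( var ) + f + f
( var ) + p + f
( var ) + var + f
( var ) + var + p
( var ) + var + var

[e [t [t [t [f [p ( [e [t [f [p var]]]] )]]] + [f [p var]]] + [f [p var]]]]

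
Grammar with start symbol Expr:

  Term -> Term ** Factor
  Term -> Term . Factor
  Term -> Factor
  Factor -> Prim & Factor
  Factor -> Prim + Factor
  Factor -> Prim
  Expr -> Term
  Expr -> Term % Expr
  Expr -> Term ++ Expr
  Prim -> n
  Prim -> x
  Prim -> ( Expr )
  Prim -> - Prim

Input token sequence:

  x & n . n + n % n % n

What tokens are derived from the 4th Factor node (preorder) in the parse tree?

[Expr [Term [Term [Factor [Prim x] & [Factor [Prim n]]]] . [Factor [Prim n] + [Factor [Prim n]]]] % [Expr [Term [Factor [Prim n]]] % [Expr [Term [Factor [Prim n]]]]]]

n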